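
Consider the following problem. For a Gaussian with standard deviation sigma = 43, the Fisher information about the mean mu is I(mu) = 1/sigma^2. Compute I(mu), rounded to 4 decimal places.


The Fisher information for the mean of a normal distribution is I(mu) = 1/sigma^2.
sigma = 43, so sigma^2 = 1849.
I(mu) = 1/1849 = 0.0005

0.0005


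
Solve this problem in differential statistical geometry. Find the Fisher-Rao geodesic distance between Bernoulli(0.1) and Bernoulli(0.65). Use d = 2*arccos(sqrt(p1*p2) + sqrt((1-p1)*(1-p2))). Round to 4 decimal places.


Geodesic distance on Bernoulli manifold:
d(p1,p2) = 2*arccos(sqrt(p1*p2) + sqrt((1-p1)*(1-p2))).
sqrt(p1*p2) = sqrt(0.1*0.65) = 0.254951.
sqrt((1-p1)*(1-p2)) = sqrt(0.9*0.35) = 0.561249.
arg = 0.254951 + 0.561249 = 0.8162.
d = 2*arccos(0.8162) = 1.2320

1.2320


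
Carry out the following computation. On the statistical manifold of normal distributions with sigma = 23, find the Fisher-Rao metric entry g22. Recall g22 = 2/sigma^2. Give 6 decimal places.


For the 2-parameter normal family, the Fisher metric has:
  g11 = 1/sigma^2, g22 = 2/sigma^2.
sigma = 23, sigma^2 = 529.
g22 = 0.003781

0.003781


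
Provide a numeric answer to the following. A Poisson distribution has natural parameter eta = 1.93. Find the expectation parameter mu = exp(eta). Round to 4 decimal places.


Expectation parameter for Poisson exponential family:
mu = exp(eta).
eta = 1.93.
mu = exp(1.93) = 6.8895

6.8895


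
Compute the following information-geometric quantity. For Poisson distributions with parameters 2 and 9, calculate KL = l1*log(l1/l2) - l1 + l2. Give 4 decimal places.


KL divergence for Poisson:
KL = l1*log(l1/l2) - l1 + l2.
l1 = 2, l2 = 9.
log(2/9) = -1.504077.
l1*log(l1/l2) = 2 * -1.504077 = -3.008155.
KL = -3.008155 - 2 + 9 = 3.9918

3.9918


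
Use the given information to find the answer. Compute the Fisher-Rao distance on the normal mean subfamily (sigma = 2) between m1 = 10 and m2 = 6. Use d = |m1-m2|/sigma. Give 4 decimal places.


On the fixed-variance normal subfamily, geodesic distance = |m1-m2|/sigma.
|10 - 6| = 4.
sigma = 2.
d = 4/2 = 2.0000

2.0000


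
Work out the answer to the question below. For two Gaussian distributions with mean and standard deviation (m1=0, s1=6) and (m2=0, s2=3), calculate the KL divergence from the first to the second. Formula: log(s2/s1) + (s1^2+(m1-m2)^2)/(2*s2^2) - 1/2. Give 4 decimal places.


KL divergence between normal distributions:
KL = log(s2/s1) + (s1^2 + (m1-m2)^2)/(2*s2^2) - 1/2.
log(3/6) = -0.693147.
(6^2 + (0-0)^2)/(2*3^2) = (36 + 0)/18 = 2.0.
KL = -0.693147 + 2.0 - 0.5 = 0.8069

0.8069


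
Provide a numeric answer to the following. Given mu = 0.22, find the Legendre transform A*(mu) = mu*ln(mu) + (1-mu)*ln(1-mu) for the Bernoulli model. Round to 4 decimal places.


Legendre transform for Bernoulli:
A*(mu) = mu*log(mu) + (1-mu)*log(1-mu).
mu = 0.22, 1-mu = 0.78.
mu*log(mu) = 0.22*log(0.22) = -0.333108.
(1-mu)*log(1-mu) = 0.78*log(0.78) = -0.1938.
A* = -0.333108 + -0.1938 = -0.5269

-0.5269


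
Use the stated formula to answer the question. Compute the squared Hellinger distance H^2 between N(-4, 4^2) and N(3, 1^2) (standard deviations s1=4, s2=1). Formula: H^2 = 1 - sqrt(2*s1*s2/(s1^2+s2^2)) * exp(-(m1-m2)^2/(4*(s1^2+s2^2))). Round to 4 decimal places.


Squared Hellinger distance for Gaussians:
H^2 = 1 - sqrt(2*s1*s2/(s1^2+s2^2)) * exp(-(m1-m2)^2/(4*(s1^2+s2^2))).
s1^2 = 16, s2^2 = 1, s1^2+s2^2 = 17.
sqrt(2*4*1/(17)) = 0.685994.
(m1-m2)^2 = (-7)^2 = 49.
exp(-49/(4*17)) = exp(-0.720588) = 0.486466.
H^2 = 1 - 0.685994*0.486466 = 0.6663

0.6663


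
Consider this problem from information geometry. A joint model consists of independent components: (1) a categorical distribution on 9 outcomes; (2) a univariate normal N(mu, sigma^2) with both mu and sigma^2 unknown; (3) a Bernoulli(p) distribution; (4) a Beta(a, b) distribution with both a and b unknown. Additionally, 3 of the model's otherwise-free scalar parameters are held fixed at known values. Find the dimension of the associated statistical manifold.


The dimension of a statistical manifold equals the number of free
(independent) real parameters of the model. For a product of independent
blocks the parameter counts add.
- categorical on 9 outcomes (probabilities sum to 1): 9-1 = 8.
- normal (mu, sigma^2): 2.
- Bernoulli (p): 1.
- Beta (a, b): 2.
Total = 8 + 2 + 1 + 2 = 13.
3 parameter(s) fixed at known values: 13 - 3 = 10.
Dimension = 10

10


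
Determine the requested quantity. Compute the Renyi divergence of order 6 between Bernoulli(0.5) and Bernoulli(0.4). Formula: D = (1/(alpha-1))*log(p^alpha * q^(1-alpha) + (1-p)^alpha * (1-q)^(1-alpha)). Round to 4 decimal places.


Renyi divergence of order alpha between Bernoulli distributions:
D = (1/(alpha-1))*log(p^alpha * q^(1-alpha) + (1-p)^alpha * (1-q)^(1-alpha)).
alpha = 6, p = 0.5, q = 0.4.
p^alpha * q^(1-alpha) = 0.5^6 * 0.4^-5 = 1.525879.
(1-p)^alpha * (1-q)^(1-alpha) = 0.5^6 * 0.6^-5 = 0.200939.
sum = 1.525879 + 0.200939 = 1.726818.
D = (1/5)*log(1.726818) = 0.1093

0.1093


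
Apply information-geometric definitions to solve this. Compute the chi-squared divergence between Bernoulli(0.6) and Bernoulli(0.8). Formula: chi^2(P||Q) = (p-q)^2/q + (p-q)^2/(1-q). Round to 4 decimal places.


Chi-squared divergence between Bernoulli distributions:
chi^2 = (p-q)^2/q + (p-q)^2/(1-q).
p = 0.6, q = 0.8, p-q = -0.2.
(p-q)^2 = 0.04.
term1 = 0.04/0.8 = 0.05.
term2 = 0.04/0.2 = 0.2.
chi^2 = 0.05 + 0.2 = 0.2500

0.2500


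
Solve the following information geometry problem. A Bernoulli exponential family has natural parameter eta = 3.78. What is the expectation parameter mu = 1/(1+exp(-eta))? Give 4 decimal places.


Dual coordinate (expectation parameter) for Bernoulli:
mu = 1/(1+exp(-eta)).
eta = 3.78.
exp(-eta) = exp(-3.78) = 0.022823.
mu = 1/(1+0.022823) = 0.9777

0.9777


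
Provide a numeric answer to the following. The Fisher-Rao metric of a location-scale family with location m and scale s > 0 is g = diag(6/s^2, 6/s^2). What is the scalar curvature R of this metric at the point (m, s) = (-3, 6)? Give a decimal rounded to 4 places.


The metric has the form g = (A dm^2 + B ds^2)/s^2 with A = 6, B = 6.
Substitute u = sqrt(A/B)*m: g = B*(du^2 + ds^2)/s^2, i.e. B times the
Poincare upper half-plane metric, which has constant Gaussian curvature -1.
Scaling a 2D metric by a constant c divides the Gaussian curvature by c,
so K = -1/B = -1/(6) = -0.1667 everywhere (the point (m, s) = (-3, 6) is irrelevant:
the curvature is constant).
Scalar curvature in dimension 2: R = 2K = -2/(6) = -0.3333.

-0.3333


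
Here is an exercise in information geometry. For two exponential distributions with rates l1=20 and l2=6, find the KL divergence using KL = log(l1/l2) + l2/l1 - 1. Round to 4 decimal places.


KL divergence for exponential family:
KL = log(l1/l2) + l2/l1 - 1.
log(20/6) = 1.203973.
6/20 = 0.3.
KL = 1.203973 + 0.3 - 1 = 0.5040

0.5040


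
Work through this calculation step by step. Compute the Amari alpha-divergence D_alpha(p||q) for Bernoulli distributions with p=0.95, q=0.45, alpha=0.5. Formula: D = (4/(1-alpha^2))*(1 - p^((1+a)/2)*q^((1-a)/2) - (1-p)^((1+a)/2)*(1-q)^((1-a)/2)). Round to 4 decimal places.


Amari alpha-divergence:
D = (4/(1-alpha^2))*(1 - p^((1+a)/2)*q^((1-a)/2) - (1-p)^((1+a)/2)*(1-q)^((1-a)/2)).
alpha = 0.5, p = 0.95, q = 0.45.
e1 = (1+alpha)/2 = 0.75, e2 = (1-alpha)/2 = 0.25.
t1 = p^e1 * q^e2 = 0.95^0.75 * 0.45^0.25 = 0.788126.
t2 = (1-p)^e1 * (1-q)^e2 = 0.05^0.75 * 0.55^0.25 = 0.091058.
4/(1-alpha^2) = 5.333333.
D = 5.333333*(1 - 0.788126 - 0.091058) = 0.6444

0.6444


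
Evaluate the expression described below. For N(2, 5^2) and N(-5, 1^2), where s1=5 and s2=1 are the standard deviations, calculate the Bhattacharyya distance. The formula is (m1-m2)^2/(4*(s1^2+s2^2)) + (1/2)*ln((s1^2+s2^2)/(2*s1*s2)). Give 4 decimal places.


Bhattacharyya distance between two Gaussians:
DB = (m1-m2)^2/(4*(s1^2+s2^2)) + (1/2)*ln((s1^2+s2^2)/(2*s1*s2)).
(m1-m2)^2 = (7)^2 = 49.
s1^2+s2^2 = 25 + 1 = 26.
term1 = 49/104 = 0.471154.
term2 = 0.5*ln(26/10.0) = 0.477756.
DB = 0.471154 + 0.477756 = 0.9489

0.9489


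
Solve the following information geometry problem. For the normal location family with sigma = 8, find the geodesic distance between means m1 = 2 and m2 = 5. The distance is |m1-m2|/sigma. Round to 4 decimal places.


On the fixed-variance normal subfamily, geodesic distance = |m1-m2|/sigma.
|2 - 5| = 3.
sigma = 8.
d = 3/8 = 0.3750

0.3750


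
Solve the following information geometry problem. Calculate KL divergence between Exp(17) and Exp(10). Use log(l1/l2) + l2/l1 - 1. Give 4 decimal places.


KL divergence for exponential family:
KL = log(l1/l2) + l2/l1 - 1.
log(17/10) = 0.530628.
10/17 = 0.588235.
KL = 0.530628 + 0.588235 - 1 = 0.1189

0.1189


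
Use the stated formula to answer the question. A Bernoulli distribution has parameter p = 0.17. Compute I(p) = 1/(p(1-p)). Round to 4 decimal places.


For Bernoulli(p), Fisher information is I(p) = 1/(p*(1-p)).
p = 0.17, 1-p = 0.83.
p*(1-p) = 0.1411.
I(p) = 1/0.1411 = 7.0872

7.0872


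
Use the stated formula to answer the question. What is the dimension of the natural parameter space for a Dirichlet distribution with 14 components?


Exponential family dimension calculation:
Dirichlet with 14 components has 14 natural parameters.

14


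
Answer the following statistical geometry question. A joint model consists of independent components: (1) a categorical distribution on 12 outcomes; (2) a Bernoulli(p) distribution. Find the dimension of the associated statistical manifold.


The dimension of a statistical manifold equals the number of free
(independent) real parameters of the model. For a product of independent
blocks the parameter counts add.
- categorical on 12 outcomes (probabilities sum to 1): 12-1 = 11.
- Bernoulli (p): 1.
Total = 11 + 1 = 12.
Dimension = 12

12


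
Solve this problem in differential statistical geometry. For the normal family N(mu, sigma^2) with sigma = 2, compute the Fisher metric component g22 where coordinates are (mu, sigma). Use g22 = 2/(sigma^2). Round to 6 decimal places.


For the 2-parameter normal family, the Fisher metric has:
  g11 = 1/sigma^2, g22 = 2/sigma^2.
sigma = 2, sigma^2 = 4.
g22 = 0.500000

0.500000


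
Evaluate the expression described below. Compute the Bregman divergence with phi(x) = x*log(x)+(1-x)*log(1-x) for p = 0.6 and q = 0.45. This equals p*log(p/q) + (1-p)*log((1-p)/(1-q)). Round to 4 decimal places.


Bregman divergence with negative entropy generator:
D = p*log(p/q) + (1-p)*log((1-p)/(1-q)).
p = 0.6, q = 0.45.
p*log(p/q) = 0.6*log(0.6/0.45) = 0.172609.
(1-p)*log((1-p)/(1-q)) = 0.4*log(0.4/0.55) = -0.127381.
D = 0.172609 + -0.127381 = 0.0452

0.0452


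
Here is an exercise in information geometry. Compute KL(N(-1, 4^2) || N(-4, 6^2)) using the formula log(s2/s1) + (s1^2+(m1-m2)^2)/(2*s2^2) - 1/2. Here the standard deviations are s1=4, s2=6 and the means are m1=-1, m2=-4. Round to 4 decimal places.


KL divergence between normal distributions:
KL = log(s2/s1) + (s1^2 + (m1-m2)^2)/(2*s2^2) - 1/2.
log(6/4) = 0.405465.
(4^2 + (-1--4)^2)/(2*6^2) = (16 + 9)/72 = 0.347222.
KL = 0.405465 + 0.347222 - 0.5 = 0.2527

0.2527


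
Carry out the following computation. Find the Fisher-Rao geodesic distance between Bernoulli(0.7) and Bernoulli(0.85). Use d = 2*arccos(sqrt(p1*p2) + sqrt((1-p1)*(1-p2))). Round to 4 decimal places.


Geodesic distance on Bernoulli manifold:
d(p1,p2) = 2*arccos(sqrt(p1*p2) + sqrt((1-p1)*(1-p2))).
sqrt(p1*p2) = sqrt(0.7*0.85) = 0.771362.
sqrt((1-p1)*(1-p2)) = sqrt(0.3*0.15) = 0.212132.
arg = 0.771362 + 0.212132 = 0.983494.
d = 2*arccos(0.983494) = 0.3639

0.3639


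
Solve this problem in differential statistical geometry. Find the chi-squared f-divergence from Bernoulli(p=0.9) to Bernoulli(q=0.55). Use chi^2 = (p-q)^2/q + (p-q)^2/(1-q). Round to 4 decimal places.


Chi-squared divergence between Bernoulli distributions:
chi^2 = (p-q)^2/q + (p-q)^2/(1-q).
p = 0.9, q = 0.55, p-q = 0.35.
(p-q)^2 = 0.1225.
term1 = 0.1225/0.55 = 0.222727.
term2 = 0.1225/0.45 = 0.272222.
chi^2 = 0.222727 + 0.272222 = 0.4949

0.4949


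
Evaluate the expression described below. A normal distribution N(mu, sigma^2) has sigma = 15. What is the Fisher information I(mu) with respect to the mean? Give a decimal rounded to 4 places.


The Fisher information for the mean of a normal distribution is I(mu) = 1/sigma^2.
sigma = 15, so sigma^2 = 225.
I(mu) = 1/225 = 0.0044

0.0044


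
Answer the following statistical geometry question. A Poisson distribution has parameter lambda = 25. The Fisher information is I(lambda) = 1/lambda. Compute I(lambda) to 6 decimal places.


Fisher information for Poisson: I(lambda) = 1/lambda.
lambda = 25.
I(lambda) = 1/25 = 0.040000

0.040000


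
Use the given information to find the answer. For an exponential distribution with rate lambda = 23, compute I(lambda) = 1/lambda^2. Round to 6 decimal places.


Fisher information for exponential: I(lambda) = 1/lambda^2.
lambda = 23, lambda^2 = 529.
I = 1/529 = 0.001890

0.001890


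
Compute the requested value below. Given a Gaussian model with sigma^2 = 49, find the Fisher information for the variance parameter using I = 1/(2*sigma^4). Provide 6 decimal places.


Fisher information for variance: I(sigma^2) = 1/(2*sigma^4).
sigma^2 = 49, so sigma^4 = 2401.
I = 1/(2*2401) = 1/4802 = 0.000208

0.000208


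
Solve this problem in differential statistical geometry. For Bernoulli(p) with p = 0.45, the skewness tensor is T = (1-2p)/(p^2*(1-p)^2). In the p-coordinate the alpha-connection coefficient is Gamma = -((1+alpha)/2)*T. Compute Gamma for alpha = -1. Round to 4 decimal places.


Skewness (Amari-Chentsov) tensor: T = (1-2p)/(p^2*(1-p)^2).
p = 0.45, 1-2p = 0.1, p^2 = 0.2025, (1-p)^2 = 0.3025.
T = 0.1/(0.2025 * 0.3025) = 1.632486.
In the p-coordinate, Gamma^(alpha) = Gamma^(0) - (alpha/2)*T with Gamma^(0) = (1/2)*g'(p) = -T/2,
so Gamma^(alpha) = -((1+alpha)/2)*T.
alpha = -1, -(1+alpha)/2 = 0.0.
Gamma = 0.0 * 1.632486 = 0.0000

0.0000


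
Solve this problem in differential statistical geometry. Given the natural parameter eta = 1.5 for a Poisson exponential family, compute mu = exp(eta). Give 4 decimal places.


Expectation parameter for Poisson exponential family:
mu = exp(eta).
eta = 1.5.
mu = exp(1.5) = 4.4817

4.4817


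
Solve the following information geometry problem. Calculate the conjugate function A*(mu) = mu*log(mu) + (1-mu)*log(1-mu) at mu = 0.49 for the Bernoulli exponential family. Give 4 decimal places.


Legendre transform for Bernoulli:
A*(mu) = mu*log(mu) + (1-mu)*log(1-mu).
mu = 0.49, 1-mu = 0.51.
mu*log(mu) = 0.49*log(0.49) = -0.349541.
(1-mu)*log(1-mu) = 0.51*log(0.51) = -0.343406.
A* = -0.349541 + -0.343406 = -0.6929

-0.6929


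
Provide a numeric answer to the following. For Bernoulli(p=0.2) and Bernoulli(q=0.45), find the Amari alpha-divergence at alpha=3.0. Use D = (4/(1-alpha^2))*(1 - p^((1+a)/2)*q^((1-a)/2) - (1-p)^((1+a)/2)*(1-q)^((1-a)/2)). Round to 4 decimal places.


Amari alpha-divergence:
D = (4/(1-alpha^2))*(1 - p^((1+a)/2)*q^((1-a)/2) - (1-p)^((1+a)/2)*(1-q)^((1-a)/2)).
alpha = 3.0, p = 0.2, q = 0.45.
e1 = (1+alpha)/2 = 2.0, e2 = (1-alpha)/2 = -1.0.
t1 = p^e1 * q^e2 = 0.2^2.0 * 0.45^-1.0 = 0.088889.
t2 = (1-p)^e1 * (1-q)^e2 = 0.8^2.0 * 0.55^-1.0 = 1.163636.
4/(1-alpha^2) = -0.5.
D = -0.5*(1 - 0.088889 - 1.163636) = 0.1263

0.1263


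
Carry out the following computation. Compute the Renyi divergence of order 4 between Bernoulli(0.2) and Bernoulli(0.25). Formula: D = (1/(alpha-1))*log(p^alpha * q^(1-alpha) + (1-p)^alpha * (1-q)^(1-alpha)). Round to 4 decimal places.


Renyi divergence of order alpha between Bernoulli distributions:
D = (1/(alpha-1))*log(p^alpha * q^(1-alpha) + (1-p)^alpha * (1-q)^(1-alpha)).
alpha = 4, p = 0.2, q = 0.25.
p^alpha * q^(1-alpha) = 0.2^4 * 0.25^-3 = 0.1024.
(1-p)^alpha * (1-q)^(1-alpha) = 0.8^4 * 0.75^-3 = 0.970904.
sum = 0.1024 + 0.970904 = 1.073304.
D = (1/3)*log(1.073304) = 0.0236

0.0236


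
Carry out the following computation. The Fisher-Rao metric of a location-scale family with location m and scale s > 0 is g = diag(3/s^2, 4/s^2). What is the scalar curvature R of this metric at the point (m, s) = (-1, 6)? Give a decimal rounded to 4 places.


The metric has the form g = (A dm^2 + B ds^2)/s^2 with A = 3, B = 4.
Substitute u = sqrt(A/B)*m: g = B*(du^2 + ds^2)/s^2, i.e. B times the
Poincare upper half-plane metric, which has constant Gaussian curvature -1.
Scaling a 2D metric by a constant c divides the Gaussian curvature by c,
so K = -1/B = -1/(4) = -0.2500 everywhere (the point (m, s) = (-1, 6) is irrelevant:
the curvature is constant).
Scalar curvature in dimension 2: R = 2K = -2/(4) = -0.5000.

-0.5000


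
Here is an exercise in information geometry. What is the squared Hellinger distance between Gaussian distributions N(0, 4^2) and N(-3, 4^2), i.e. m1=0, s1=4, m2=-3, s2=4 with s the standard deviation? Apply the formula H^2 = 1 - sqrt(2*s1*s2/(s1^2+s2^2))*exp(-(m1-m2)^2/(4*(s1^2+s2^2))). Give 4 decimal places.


Squared Hellinger distance for Gaussians:
H^2 = 1 - sqrt(2*s1*s2/(s1^2+s2^2)) * exp(-(m1-m2)^2/(4*(s1^2+s2^2))).
s1^2 = 16, s2^2 = 16, s1^2+s2^2 = 32.
sqrt(2*4*4/(32)) = 1.0.
(m1-m2)^2 = (3)^2 = 9.
exp(-9/(4*32)) = exp(-0.070312) = 0.932102.
H^2 = 1 - 1.0*0.932102 = 0.0679

0.0679


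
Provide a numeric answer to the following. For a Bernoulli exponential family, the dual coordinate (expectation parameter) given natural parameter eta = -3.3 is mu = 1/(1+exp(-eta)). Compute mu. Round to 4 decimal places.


Dual coordinate (expectation parameter) for Bernoulli:
mu = 1/(1+exp(-eta)).
eta = -3.3.
exp(-eta) = exp(3.3) = 27.112639.
mu = 1/(1+27.112639) = 0.0356

0.0356


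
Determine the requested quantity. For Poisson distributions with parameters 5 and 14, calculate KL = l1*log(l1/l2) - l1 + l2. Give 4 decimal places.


KL divergence for Poisson:
KL = l1*log(l1/l2) - l1 + l2.
l1 = 5, l2 = 14.
log(5/14) = -1.029619.
l1*log(l1/l2) = 5 * -1.029619 = -5.148097.
KL = -5.148097 - 5 + 14 = 3.8519

3.8519


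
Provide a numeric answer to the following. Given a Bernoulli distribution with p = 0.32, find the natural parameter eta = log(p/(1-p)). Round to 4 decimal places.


Natural parameter for Bernoulli: eta = log(p/(1-p)).
p = 0.32, 1-p = 0.68.
p/(1-p) = 0.470588.
eta = log(0.470588) = -0.7538

-0.7538


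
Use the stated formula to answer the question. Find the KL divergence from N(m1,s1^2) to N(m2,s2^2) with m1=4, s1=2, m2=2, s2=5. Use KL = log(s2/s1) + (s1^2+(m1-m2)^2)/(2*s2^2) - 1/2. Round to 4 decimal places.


KL divergence between normal distributions:
KL = log(s2/s1) + (s1^2 + (m1-m2)^2)/(2*s2^2) - 1/2.
log(5/2) = 0.916291.
(2^2 + (4-2)^2)/(2*5^2) = (4 + 4)/50 = 0.16.
KL = 0.916291 + 0.16 - 0.5 = 0.5763

0.5763


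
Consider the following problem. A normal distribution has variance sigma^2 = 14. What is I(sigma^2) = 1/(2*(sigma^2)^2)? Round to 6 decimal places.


Fisher information for variance: I(sigma^2) = 1/(2*sigma^4).
sigma^2 = 14, so sigma^4 = 196.
I = 1/(2*196) = 1/392 = 0.002551

0.002551


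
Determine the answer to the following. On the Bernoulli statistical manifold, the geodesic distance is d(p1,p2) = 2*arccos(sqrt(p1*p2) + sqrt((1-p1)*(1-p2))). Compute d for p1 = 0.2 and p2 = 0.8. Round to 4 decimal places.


Geodesic distance on Bernoulli manifold:
d(p1,p2) = 2*arccos(sqrt(p1*p2) + sqrt((1-p1)*(1-p2))).
sqrt(p1*p2) = sqrt(0.2*0.8) = 0.4.
sqrt((1-p1)*(1-p2)) = sqrt(0.8*0.2) = 0.4.
arg = 0.4 + 0.4 = 0.8.
d = 2*arccos(0.8) = 1.2870

1.2870


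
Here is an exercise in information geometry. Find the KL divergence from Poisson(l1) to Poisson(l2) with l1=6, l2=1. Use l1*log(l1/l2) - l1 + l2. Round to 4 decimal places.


KL divergence for Poisson:
KL = l1*log(l1/l2) - l1 + l2.
l1 = 6, l2 = 1.
log(6/1) = 1.791759.
l1*log(l1/l2) = 6 * 1.791759 = 10.750557.
KL = 10.750557 - 6 + 1 = 5.7506

5.7506


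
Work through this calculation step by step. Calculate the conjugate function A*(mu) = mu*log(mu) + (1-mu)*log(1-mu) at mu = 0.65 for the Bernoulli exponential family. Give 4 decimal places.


Legendre transform for Bernoulli:
A*(mu) = mu*log(mu) + (1-mu)*log(1-mu).
mu = 0.65, 1-mu = 0.35.
mu*log(mu) = 0.65*log(0.65) = -0.280009.
(1-mu)*log(1-mu) = 0.35*log(0.35) = -0.367438.
A* = -0.280009 + -0.367438 = -0.6474

-0.6474


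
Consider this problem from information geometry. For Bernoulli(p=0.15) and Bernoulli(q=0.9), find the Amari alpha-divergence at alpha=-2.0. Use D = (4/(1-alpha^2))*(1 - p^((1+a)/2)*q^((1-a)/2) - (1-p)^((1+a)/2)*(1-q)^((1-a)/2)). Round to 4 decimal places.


Amari alpha-divergence:
D = (4/(1-alpha^2))*(1 - p^((1+a)/2)*q^((1-a)/2) - (1-p)^((1+a)/2)*(1-q)^((1-a)/2)).
alpha = -2.0, p = 0.15, q = 0.9.
e1 = (1+alpha)/2 = -0.5, e2 = (1-alpha)/2 = 1.5.
t1 = p^e1 * q^e2 = 0.15^-0.5 * 0.9^1.5 = 2.204541.
t2 = (1-p)^e1 * (1-q)^e2 = 0.85^-0.5 * 0.1^1.5 = 0.0343.
4/(1-alpha^2) = -1.333333.
D = -1.333333*(1 - 2.204541 - 0.0343) = 1.6518

1.6518


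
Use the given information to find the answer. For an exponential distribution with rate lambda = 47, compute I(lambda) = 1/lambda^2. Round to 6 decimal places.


Fisher information for exponential: I(lambda) = 1/lambda^2.
lambda = 47, lambda^2 = 2209.
I = 1/2209 = 0.000453

0.000453


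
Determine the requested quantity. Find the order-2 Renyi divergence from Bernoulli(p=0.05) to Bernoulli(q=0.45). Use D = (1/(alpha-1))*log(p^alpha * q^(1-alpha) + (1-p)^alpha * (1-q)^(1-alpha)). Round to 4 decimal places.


Renyi divergence of order alpha between Bernoulli distributions:
D = (1/(alpha-1))*log(p^alpha * q^(1-alpha) + (1-p)^alpha * (1-q)^(1-alpha)).
alpha = 2, p = 0.05, q = 0.45.
p^alpha * q^(1-alpha) = 0.05^2 * 0.45^-1 = 0.005556.
(1-p)^alpha * (1-q)^(1-alpha) = 0.95^2 * 0.55^-1 = 1.640909.
sum = 0.005556 + 1.640909 = 1.646465.
D = (1/1)*log(1.646465) = 0.4986

0.4986


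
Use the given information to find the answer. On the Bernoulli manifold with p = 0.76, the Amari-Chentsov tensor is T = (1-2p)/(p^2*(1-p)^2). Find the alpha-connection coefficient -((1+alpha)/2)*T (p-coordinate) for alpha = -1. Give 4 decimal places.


Skewness (Amari-Chentsov) tensor: T = (1-2p)/(p^2*(1-p)^2).
p = 0.76, 1-2p = -0.52, p^2 = 0.5776, (1-p)^2 = 0.0576.
T = -0.52/(0.5776 * 0.0576) = -15.629809.
In the p-coordinate, Gamma^(alpha) = Gamma^(0) - (alpha/2)*T with Gamma^(0) = (1/2)*g'(p) = -T/2,
so Gamma^(alpha) = -((1+alpha)/2)*T.
alpha = -1, -(1+alpha)/2 = 0.0.
Gamma = 0.0 * -15.629809 = 0.0000

0.0000


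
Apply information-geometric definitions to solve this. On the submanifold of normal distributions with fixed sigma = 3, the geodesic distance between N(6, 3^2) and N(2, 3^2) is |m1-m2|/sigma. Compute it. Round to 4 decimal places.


On the fixed-variance normal subfamily, geodesic distance = |m1-m2|/sigma.
|6 - 2| = 4.
sigma = 3.
d = 4/3 = 1.3333

1.3333


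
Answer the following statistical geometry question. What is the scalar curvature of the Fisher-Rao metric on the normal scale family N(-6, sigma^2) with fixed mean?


This family has a single free parameter, so its statistical manifold
is 1-dimensional. The Riemann curvature tensor of any 1-dimensional
Riemannian manifold vanishes identically, so R = 0.

0


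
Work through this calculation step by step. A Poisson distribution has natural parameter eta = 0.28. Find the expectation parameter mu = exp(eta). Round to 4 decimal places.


Expectation parameter for Poisson exponential family:
mu = exp(eta).
eta = 0.28.
mu = exp(0.28) = 1.3231

1.3231


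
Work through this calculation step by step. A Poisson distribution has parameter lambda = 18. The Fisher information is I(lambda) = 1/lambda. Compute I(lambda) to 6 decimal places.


Fisher information for Poisson: I(lambda) = 1/lambda.
lambda = 18.
I(lambda) = 1/18 = 0.055556

0.055556


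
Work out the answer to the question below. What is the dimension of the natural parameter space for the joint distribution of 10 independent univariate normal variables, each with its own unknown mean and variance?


Exponential family dimension calculation:
Each univariate normal has two natural parameters (mu/sigma^2 and -1/(2 sigma^2)).
With 10 independent components, dim = 2 * 10 = 20.

20


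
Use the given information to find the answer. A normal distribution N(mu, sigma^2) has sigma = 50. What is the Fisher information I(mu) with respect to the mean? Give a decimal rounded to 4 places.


The Fisher information for the mean of a normal distribution is I(mu) = 1/sigma^2.
sigma = 50, so sigma^2 = 2500.
I(mu) = 1/2500 = 0.0004

0.0004


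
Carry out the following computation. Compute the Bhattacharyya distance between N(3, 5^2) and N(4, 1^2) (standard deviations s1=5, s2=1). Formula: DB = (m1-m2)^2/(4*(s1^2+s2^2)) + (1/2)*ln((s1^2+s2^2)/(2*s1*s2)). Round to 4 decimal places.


Bhattacharyya distance between two Gaussians:
DB = (m1-m2)^2/(4*(s1^2+s2^2)) + (1/2)*ln((s1^2+s2^2)/(2*s1*s2)).
(m1-m2)^2 = (-1)^2 = 1.
s1^2+s2^2 = 25 + 1 = 26.
term1 = 1/104 = 0.009615.
term2 = 0.5*ln(26/10.0) = 0.477756.
DB = 0.009615 + 0.477756 = 0.4874

0.4874


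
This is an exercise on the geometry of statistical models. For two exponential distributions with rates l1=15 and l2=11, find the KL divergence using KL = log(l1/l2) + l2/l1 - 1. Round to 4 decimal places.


KL divergence for exponential family:
KL = log(l1/l2) + l2/l1 - 1.
log(15/11) = 0.310155.
11/15 = 0.733333.
KL = 0.310155 + 0.733333 - 1 = 0.0435

0.0435


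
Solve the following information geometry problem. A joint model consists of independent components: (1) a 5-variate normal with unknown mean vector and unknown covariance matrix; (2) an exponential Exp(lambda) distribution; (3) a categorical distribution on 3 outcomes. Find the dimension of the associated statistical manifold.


The dimension of a statistical manifold equals the number of free
(independent) real parameters of the model. For a product of independent
blocks the parameter counts add.
- 5-variate normal: 5 (mean) + 5*6/2 = 15 (symmetric covariance) = 20.
- exponential (lambda): 1.
- categorical on 3 outcomes (probabilities sum to 1): 3-1 = 2.
Total = 20 + 1 + 2 = 23.
Dimension = 23

23


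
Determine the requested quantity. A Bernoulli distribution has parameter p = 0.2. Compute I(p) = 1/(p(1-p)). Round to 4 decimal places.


For Bernoulli(p), Fisher information is I(p) = 1/(p*(1-p)).
p = 0.2, 1-p = 0.8.
p*(1-p) = 0.16.
I(p) = 1/0.16 = 6.2500

6.2500


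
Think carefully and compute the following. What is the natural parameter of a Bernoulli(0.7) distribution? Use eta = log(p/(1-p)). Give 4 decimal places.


Natural parameter for Bernoulli: eta = log(p/(1-p)).
p = 0.7, 1-p = 0.3.
p/(1-p) = 2.333333.
eta = log(2.333333) = 0.8473

0.8473


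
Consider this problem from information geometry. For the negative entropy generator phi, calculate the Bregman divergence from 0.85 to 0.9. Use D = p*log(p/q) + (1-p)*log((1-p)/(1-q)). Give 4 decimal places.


Bregman divergence with negative entropy generator:
D = p*log(p/q) + (1-p)*log((1-p)/(1-q)).
p = 0.85, q = 0.9.
p*log(p/q) = 0.85*log(0.85/0.9) = -0.048585.
(1-p)*log((1-p)/(1-q)) = 0.15*log(0.15/0.1) = 0.06082.
D = -0.048585 + 0.06082 = 0.0122

0.0122


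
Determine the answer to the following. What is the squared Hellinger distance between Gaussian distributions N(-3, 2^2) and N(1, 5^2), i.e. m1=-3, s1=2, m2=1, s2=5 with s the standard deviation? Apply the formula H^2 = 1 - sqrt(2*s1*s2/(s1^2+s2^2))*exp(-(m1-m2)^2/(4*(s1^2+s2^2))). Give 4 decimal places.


Squared Hellinger distance for Gaussians:
H^2 = 1 - sqrt(2*s1*s2/(s1^2+s2^2)) * exp(-(m1-m2)^2/(4*(s1^2+s2^2))).
s1^2 = 4, s2^2 = 25, s1^2+s2^2 = 29.
sqrt(2*2*5/(29)) = 0.830455.
(m1-m2)^2 = (-4)^2 = 16.
exp(-16/(4*29)) = exp(-0.137931) = 0.871159.
H^2 = 1 - 0.830455*0.871159 = 0.2765

0.2765


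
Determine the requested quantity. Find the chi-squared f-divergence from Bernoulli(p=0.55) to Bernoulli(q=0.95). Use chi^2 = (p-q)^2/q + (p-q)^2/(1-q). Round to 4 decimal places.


Chi-squared divergence between Bernoulli distributions:
chi^2 = (p-q)^2/q + (p-q)^2/(1-q).
p = 0.55, q = 0.95, p-q = -0.4.
(p-q)^2 = 0.16.
term1 = 0.16/0.95 = 0.168421.
term2 = 0.16/0.05 = 3.2.
chi^2 = 0.168421 + 3.2 = 3.3684

3.3684


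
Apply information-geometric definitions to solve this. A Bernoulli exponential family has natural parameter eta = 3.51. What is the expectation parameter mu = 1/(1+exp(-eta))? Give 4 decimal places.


Dual coordinate (expectation parameter) for Bernoulli:
mu = 1/(1+exp(-eta)).
eta = 3.51.
exp(-eta) = exp(-3.51) = 0.029897.
mu = 1/(1+0.029897) = 0.9710

0.9710


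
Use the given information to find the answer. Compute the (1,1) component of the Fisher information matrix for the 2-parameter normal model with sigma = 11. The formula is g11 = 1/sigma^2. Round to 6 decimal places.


For the 2-parameter normal family, the Fisher metric has:
  g11 = 1/sigma^2, g22 = 2/sigma^2.
sigma = 11, sigma^2 = 121.
g11 = 0.008264

0.008264


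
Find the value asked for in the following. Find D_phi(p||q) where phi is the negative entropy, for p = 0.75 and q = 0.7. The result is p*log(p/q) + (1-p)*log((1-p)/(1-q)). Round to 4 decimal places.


Bregman divergence with negative entropy generator:
D = p*log(p/q) + (1-p)*log((1-p)/(1-q)).
p = 0.75, q = 0.7.
p*log(p/q) = 0.75*log(0.75/0.7) = 0.051745.
(1-p)*log((1-p)/(1-q)) = 0.25*log(0.25/0.3) = -0.04558.
D = 0.051745 + -0.04558 = 0.0062

0.0062


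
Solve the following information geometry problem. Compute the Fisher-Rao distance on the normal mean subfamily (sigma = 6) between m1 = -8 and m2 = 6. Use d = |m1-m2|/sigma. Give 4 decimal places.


On the fixed-variance normal subfamily, geodesic distance = |m1-m2|/sigma.
|-8 - 6| = 14.
sigma = 6.
d = 14/6 = 2.3333

2.3333


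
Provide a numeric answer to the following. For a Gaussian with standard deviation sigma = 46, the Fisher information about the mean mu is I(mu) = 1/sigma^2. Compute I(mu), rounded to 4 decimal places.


The Fisher information for the mean of a normal distribution is I(mu) = 1/sigma^2.
sigma = 46, so sigma^2 = 2116.
I(mu) = 1/2116 = 0.0005

0.0005


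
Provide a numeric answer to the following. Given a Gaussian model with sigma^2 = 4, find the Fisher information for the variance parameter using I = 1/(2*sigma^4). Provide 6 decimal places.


Fisher information for variance: I(sigma^2) = 1/(2*sigma^4).
sigma^2 = 4, so sigma^4 = 16.
I = 1/(2*16) = 1/32 = 0.031250

0.031250


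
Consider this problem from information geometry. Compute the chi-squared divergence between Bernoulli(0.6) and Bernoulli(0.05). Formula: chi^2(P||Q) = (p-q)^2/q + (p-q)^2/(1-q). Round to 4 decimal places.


Chi-squared divergence between Bernoulli distributions:
chi^2 = (p-q)^2/q + (p-q)^2/(1-q).
p = 0.6, q = 0.05, p-q = 0.55.
(p-q)^2 = 0.3025.
term1 = 0.3025/0.05 = 6.05.
term2 = 0.3025/0.95 = 0.318421.
chi^2 = 6.05 + 0.318421 = 6.3684

6.3684


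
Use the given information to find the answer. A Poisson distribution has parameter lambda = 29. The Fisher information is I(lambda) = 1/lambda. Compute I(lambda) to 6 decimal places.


Fisher information for Poisson: I(lambda) = 1/lambda.
lambda = 29.
I(lambda) = 1/29 = 0.034483

0.034483


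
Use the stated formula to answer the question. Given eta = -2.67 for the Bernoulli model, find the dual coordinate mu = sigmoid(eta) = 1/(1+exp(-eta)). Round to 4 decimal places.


Dual coordinate (expectation parameter) for Bernoulli:
mu = 1/(1+exp(-eta)).
eta = -2.67.
exp(-eta) = exp(2.67) = 14.439969.
mu = 1/(1+14.439969) = 0.0648

0.0648


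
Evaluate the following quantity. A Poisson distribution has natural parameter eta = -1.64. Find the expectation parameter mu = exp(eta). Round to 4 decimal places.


Expectation parameter for Poisson exponential family:
mu = exp(eta).
eta = -1.64.
mu = exp(-1.64) = 0.1940

0.1940


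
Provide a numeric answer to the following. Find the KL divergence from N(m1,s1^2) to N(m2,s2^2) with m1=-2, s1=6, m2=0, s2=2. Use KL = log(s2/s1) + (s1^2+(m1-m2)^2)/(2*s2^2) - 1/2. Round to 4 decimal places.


KL divergence between normal distributions:
KL = log(s2/s1) + (s1^2 + (m1-m2)^2)/(2*s2^2) - 1/2.
log(2/6) = -1.098612.
(6^2 + (-2-0)^2)/(2*2^2) = (36 + 4)/8 = 5.0.
KL = -1.098612 + 5.0 - 0.5 = 3.4014

3.4014


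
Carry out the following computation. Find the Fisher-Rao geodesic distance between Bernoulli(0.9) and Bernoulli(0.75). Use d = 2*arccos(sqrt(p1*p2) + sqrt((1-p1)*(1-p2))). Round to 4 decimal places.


Geodesic distance on Bernoulli manifold:
d(p1,p2) = 2*arccos(sqrt(p1*p2) + sqrt((1-p1)*(1-p2))).
sqrt(p1*p2) = sqrt(0.9*0.75) = 0.821584.
sqrt((1-p1)*(1-p2)) = sqrt(0.1*0.25) = 0.158114.
arg = 0.821584 + 0.158114 = 0.979698.
d = 2*arccos(0.979698) = 0.4037

0.4037


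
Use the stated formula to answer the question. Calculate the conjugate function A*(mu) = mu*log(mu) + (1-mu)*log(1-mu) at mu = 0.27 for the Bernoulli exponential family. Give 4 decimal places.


Legendre transform for Bernoulli:
A*(mu) = mu*log(mu) + (1-mu)*log(1-mu).
mu = 0.27, 1-mu = 0.73.
mu*log(mu) = 0.27*log(0.27) = -0.35352.
(1-mu)*log(1-mu) = 0.73*log(0.73) = -0.229739.
A* = -0.35352 + -0.229739 = -0.5833

-0.5833


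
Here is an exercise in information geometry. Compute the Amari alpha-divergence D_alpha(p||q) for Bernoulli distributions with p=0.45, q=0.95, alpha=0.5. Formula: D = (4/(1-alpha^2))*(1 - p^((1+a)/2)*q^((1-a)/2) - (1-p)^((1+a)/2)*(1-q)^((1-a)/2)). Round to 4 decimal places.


Amari alpha-divergence:
D = (4/(1-alpha^2))*(1 - p^((1+a)/2)*q^((1-a)/2) - (1-p)^((1+a)/2)*(1-q)^((1-a)/2)).
alpha = 0.5, p = 0.45, q = 0.95.
e1 = (1+alpha)/2 = 0.75, e2 = (1-alpha)/2 = 0.25.
t1 = p^e1 * q^e2 = 0.45^0.75 * 0.95^0.25 = 0.542426.
t2 = (1-p)^e1 * (1-q)^e2 = 0.55^0.75 * 0.05^0.25 = 0.302005.
4/(1-alpha^2) = 5.333333.
D = 5.333333*(1 - 0.542426 - 0.302005) = 0.8297

0.8297


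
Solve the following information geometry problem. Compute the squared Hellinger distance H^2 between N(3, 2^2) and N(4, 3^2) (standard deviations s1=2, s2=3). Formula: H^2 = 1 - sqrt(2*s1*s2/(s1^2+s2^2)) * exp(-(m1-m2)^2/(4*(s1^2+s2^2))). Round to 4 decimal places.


Squared Hellinger distance for Gaussians:
H^2 = 1 - sqrt(2*s1*s2/(s1^2+s2^2)) * exp(-(m1-m2)^2/(4*(s1^2+s2^2))).
s1^2 = 4, s2^2 = 9, s1^2+s2^2 = 13.
sqrt(2*2*3/(13)) = 0.960769.
(m1-m2)^2 = (-1)^2 = 1.
exp(-1/(4*13)) = exp(-0.019231) = 0.980953.
H^2 = 1 - 0.960769*0.980953 = 0.0575

0.0575


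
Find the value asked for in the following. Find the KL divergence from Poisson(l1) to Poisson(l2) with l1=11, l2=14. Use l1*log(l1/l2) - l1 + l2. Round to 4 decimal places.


KL divergence for Poisson:
KL = l1*log(l1/l2) - l1 + l2.
l1 = 11, l2 = 14.
log(11/14) = -0.241162.
l1*log(l1/l2) = 11 * -0.241162 = -2.652783.
KL = -2.652783 - 11 + 14 = 0.3472

0.3472


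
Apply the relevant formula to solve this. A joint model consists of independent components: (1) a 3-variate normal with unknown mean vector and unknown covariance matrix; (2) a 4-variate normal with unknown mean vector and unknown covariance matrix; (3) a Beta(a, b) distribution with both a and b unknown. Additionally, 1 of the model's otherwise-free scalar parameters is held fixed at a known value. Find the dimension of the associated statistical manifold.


The dimension of a statistical manifold equals the number of free
(independent) real parameters of the model. For a product of independent
blocks the parameter counts add.
- 3-variate normal: 3 (mean) + 3*4/2 = 6 (symmetric covariance) = 9.
- 4-variate normal: 4 (mean) + 4*5/2 = 10 (symmetric covariance) = 14.
- Beta (a, b): 2.
Total = 9 + 14 + 2 = 25.
1 parameter(s) fixed at known values: 25 - 1 = 24.
Dimension = 24

24


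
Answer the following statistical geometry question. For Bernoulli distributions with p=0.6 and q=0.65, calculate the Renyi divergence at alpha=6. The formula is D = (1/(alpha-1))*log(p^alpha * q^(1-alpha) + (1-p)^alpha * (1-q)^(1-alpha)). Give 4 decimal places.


Renyi divergence of order alpha between Bernoulli distributions:
D = (1/(alpha-1))*log(p^alpha * q^(1-alpha) + (1-p)^alpha * (1-q)^(1-alpha)).
alpha = 6, p = 0.6, q = 0.65.
p^alpha * q^(1-alpha) = 0.6^6 * 0.65^-5 = 0.402106.
(1-p)^alpha * (1-q)^(1-alpha) = 0.4^6 * 0.35^-5 = 0.779866.
sum = 0.402106 + 0.779866 = 1.181972.
D = (1/5)*log(1.181972) = 0.0334

0.0334


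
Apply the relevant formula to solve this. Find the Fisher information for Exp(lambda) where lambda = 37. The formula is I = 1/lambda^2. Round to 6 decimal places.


Fisher information for exponential: I(lambda) = 1/lambda^2.
lambda = 37, lambda^2 = 1369.
I = 1/1369 = 0.000730

0.000730


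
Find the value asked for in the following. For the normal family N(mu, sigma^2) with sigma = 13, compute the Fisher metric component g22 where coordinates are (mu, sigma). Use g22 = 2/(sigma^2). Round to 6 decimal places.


For the 2-parameter normal family, the Fisher metric has:
  g11 = 1/sigma^2, g22 = 2/sigma^2.
sigma = 13, sigma^2 = 169.
g22 = 0.011834

0.011834


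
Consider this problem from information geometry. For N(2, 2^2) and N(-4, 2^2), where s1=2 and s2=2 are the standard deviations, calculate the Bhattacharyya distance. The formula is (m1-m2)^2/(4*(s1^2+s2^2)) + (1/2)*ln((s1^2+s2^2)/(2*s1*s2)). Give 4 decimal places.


Bhattacharyya distance between two Gaussians:
DB = (m1-m2)^2/(4*(s1^2+s2^2)) + (1/2)*ln((s1^2+s2^2)/(2*s1*s2)).
(m1-m2)^2 = (6)^2 = 36.
s1^2+s2^2 = 4 + 4 = 8.
term1 = 36/32 = 1.125.
term2 = 0.5*ln(8/8.0) = 0.0.
DB = 1.125 + 0.0 = 1.1250

1.1250


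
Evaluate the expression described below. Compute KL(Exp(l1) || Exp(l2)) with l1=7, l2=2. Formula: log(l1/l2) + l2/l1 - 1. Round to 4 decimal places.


KL divergence for exponential family:
KL = log(l1/l2) + l2/l1 - 1.
log(7/2) = 1.252763.
2/7 = 0.285714.
KL = 1.252763 + 0.285714 - 1 = 0.5385

0.5385


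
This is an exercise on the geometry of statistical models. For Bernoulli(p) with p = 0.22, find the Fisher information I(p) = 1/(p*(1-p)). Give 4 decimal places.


For Bernoulli(p), Fisher information is I(p) = 1/(p*(1-p)).
p = 0.22, 1-p = 0.78.
p*(1-p) = 0.1716.
I(p) = 1/0.1716 = 5.8275

5.8275


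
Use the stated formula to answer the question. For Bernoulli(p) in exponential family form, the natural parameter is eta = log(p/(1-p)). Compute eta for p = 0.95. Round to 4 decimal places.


Natural parameter for Bernoulli: eta = log(p/(1-p)).
p = 0.95, 1-p = 0.05.
p/(1-p) = 19.0.
eta = log(19.0) = 2.9444

2.9444


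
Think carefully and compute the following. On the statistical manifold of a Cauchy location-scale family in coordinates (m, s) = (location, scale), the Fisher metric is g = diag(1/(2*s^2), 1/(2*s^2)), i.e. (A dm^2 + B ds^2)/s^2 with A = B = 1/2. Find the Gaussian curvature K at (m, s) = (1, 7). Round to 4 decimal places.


The metric has the form g = (A dm^2 + B ds^2)/s^2 with A = 1/2, B = 1/2.
Substitute u = sqrt(A/B)*m: g = B*(du^2 + ds^2)/s^2, i.e. B times the
Poincare upper half-plane metric, which has constant Gaussian curvature -1.
Scaling a 2D metric by a constant c divides the Gaussian curvature by c,
so K = -1/B = -1/(1/2) = -2.0000 everywhere (the point (m, s) = (1, 7) is irrelevant:
the curvature is constant).
The requested Gaussian curvature is K = -2.0000.

-2.0000


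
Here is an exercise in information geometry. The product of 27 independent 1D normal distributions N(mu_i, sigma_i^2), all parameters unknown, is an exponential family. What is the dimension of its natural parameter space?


Exponential family dimension calculation:
Each univariate normal has two natural parameters (mu/sigma^2 and -1/(2 sigma^2)).
With 27 independent components, dim = 2 * 27 = 54.

54


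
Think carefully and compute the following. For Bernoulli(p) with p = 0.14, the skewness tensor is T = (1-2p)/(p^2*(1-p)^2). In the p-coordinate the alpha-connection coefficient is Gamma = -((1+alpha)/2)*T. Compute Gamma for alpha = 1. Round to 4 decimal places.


Skewness (Amari-Chentsov) tensor: T = (1-2p)/(p^2*(1-p)^2).
p = 0.14, 1-2p = 0.72, p^2 = 0.0196, (1-p)^2 = 0.7396.
T = 0.72/(0.0196 * 0.7396) = 49.668326.
In the p-coordinate, Gamma^(alpha) = Gamma^(0) - (alpha/2)*T with Gamma^(0) = (1/2)*g'(p) = -T/2,
so Gamma^(alpha) = -((1+alpha)/2)*T.
alpha = 1, -(1+alpha)/2 = -1.0.
Gamma = -1.0 * 49.668326 = -49.6683

-49.6683
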